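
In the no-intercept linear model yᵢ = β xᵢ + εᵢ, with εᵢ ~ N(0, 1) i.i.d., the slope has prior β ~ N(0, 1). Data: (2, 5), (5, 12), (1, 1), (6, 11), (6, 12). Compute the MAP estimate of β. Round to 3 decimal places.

log p(β | y) = −Σ(yᵢ − βxᵢ)²/(2·1) − β²/(2·1) + const.
Setting the derivative to zero: Σxᵢ(yᵢ − βxᵢ)/1 − β/1 = 0, so β = Σxᵢyᵢ / (Σxᵢ² + σ²/τ²).
Σxᵢyᵢ = 2·5 + 5·12 + 1·1 + 6·11 + 6·12 = 209; Σxᵢ² = 102; σ²/τ² = 1.
β̂_MAP = 209 / (102 + 1) = 209/103 ≈ 2.029.

β̂_MAP = 2.029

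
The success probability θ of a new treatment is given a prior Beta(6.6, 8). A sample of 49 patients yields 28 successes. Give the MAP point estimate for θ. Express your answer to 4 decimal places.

Prior: Beta(6.6, 8).
Data: 28 successes in 49 trials. The binomial likelihood contributes θ^28(1−θ)^21, so the posterior is Beta(6.6+28, 8+21) = Beta(34.6, 29).
For Beta(a, b) with a, b > 1 the mode is (a−1)/(a+b−2) = 33.6/61.6 ≈ 0.5455.

θ̂_MAP = 0.5455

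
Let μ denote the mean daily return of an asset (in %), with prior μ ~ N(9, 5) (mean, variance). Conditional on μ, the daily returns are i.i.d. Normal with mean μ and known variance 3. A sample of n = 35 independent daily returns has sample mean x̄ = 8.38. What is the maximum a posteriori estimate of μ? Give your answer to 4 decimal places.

μ̂_MAP = 8.3904

n = 35, x̄ = 8.38.
For a Normal prior and Normal likelihood with known variance, the posterior is Normal; its mode equals its mean, the precision-weighted average.
Prior precision 1/σ₀² = 1/5 = 0.2; data precision n/σ² = 35/3.
μ̂ = (0.2·9 + (35/3)·8.38) / (0.2 + 35/3) = (2987/30)/(178/15) = 2987/356 ≈ 8.3904.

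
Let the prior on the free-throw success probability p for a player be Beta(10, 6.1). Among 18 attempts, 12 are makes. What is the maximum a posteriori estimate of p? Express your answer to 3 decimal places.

Prior: Beta(10, 6.1).
Data: 12 successes in 18 trials. The binomial likelihood contributes p^12(1−p)^6, so the posterior is Beta(10+12, 6.1+6) = Beta(22, 12.1).
For Beta(a, b) with a, b > 1 the mode is (a−1)/(a+b−2) = 21/32.1 ≈ 0.654.

p̂_MAP = 0.654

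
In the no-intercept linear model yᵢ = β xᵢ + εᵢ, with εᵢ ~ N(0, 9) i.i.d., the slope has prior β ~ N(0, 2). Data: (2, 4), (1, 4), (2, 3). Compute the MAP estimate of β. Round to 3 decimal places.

β̂_MAP = 1.333

log p(β | y) = −Σ(yᵢ − βxᵢ)²/(2·9) − β²/(2·2) + const.
Setting the derivative to zero: Σxᵢ(yᵢ − βxᵢ)/9 − β/2 = 0, so β = Σxᵢyᵢ / (Σxᵢ² + σ²/τ²).
Σxᵢyᵢ = 2·4 + 1·4 + 2·3 = 18; Σxᵢ² = 9; σ²/τ² = 4.5.
β̂_MAP = 18 / (9 + 4.5) = 18/13.5 ≈ 1.333.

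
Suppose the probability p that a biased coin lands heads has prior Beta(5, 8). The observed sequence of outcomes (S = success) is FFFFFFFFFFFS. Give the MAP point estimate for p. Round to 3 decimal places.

Prior: Beta(5, 8).
Data: 1 success in 12 trials (from the sequence). The binomial likelihood contributes p(1−p)^11, so the posterior is Beta(5+1, 8+11) = Beta(6, 19).
For Beta(a, b) with a, b > 1 the mode is (a−1)/(a+b−2) = 5/23 ≈ 0.217.

p̂_MAP = 0.217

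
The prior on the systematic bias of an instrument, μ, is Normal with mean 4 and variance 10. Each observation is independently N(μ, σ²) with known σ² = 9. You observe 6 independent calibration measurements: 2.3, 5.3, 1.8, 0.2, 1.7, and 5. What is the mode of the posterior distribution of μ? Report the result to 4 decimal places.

μ̂_MAP = 2.8841

n = 6; x̄ = (2.3 + 5.3 + 1.8 + 0.2 + 1.7 + 5)/6 = 16.3/6 = 163/60 ≈ 2.7167.
For a Normal prior and Normal likelihood with known variance, the posterior is Normal; its mode equals its mean, the precision-weighted average.
Prior precision 1/σ₀² = 1/10 = 0.1; data precision n/σ² = 6/9 = 2/3.
μ̂ = (0.1·4 + (2/3)·(163/60)) / (0.1 + 2/3) = (199/90)/(23/30) = 199/69 ≈ 2.8841.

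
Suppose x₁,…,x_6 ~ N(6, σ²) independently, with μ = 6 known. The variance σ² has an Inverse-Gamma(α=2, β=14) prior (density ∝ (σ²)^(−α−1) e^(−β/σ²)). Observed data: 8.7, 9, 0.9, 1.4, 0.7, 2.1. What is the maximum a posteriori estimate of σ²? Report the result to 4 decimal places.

σ̂²_MAP = 11.2300

Sum of squared deviations about the known mean: SS = (8.7−6)² + (9−6)² + (0.9−6)² + (1.4−6)² + (0.7−6)² + (2.1−6)² = 106.76.
The Normal likelihood contributes (σ²)^(−n/2) exp(−SS/(2σ²)), so the posterior is Inverse-Gamma(α + n/2, β + SS/2) = Inverse-Gamma(5, 67.38).
The mode of Inverse-Gamma(a, b) is b/(a+1) = 67.38/6 ≈ 11.2300.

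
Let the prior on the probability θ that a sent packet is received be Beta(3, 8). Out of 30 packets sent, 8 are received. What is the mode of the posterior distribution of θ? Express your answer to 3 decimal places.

θ̂_MAP = 0.256

Prior: Beta(3, 8).
Data: 8 successes in 30 trials. The binomial likelihood contributes θ^8(1−θ)^22, so the posterior is Beta(3+8, 8+22) = Beta(11, 30).
For Beta(a, b) with a, b > 1 the mode is (a−1)/(a+b−2) = 10/39 ≈ 0.256.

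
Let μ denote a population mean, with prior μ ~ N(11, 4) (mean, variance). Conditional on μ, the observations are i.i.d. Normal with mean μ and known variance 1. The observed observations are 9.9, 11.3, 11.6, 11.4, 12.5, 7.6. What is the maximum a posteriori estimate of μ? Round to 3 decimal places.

μ̂_MAP = 10.728

n = 6; x̄ = (9.9 + 11.3 + 11.6 + 11.4 + 12.5 + 7.6)/6 = 64.3/6 = 643/60 ≈ 10.7167.
For a Normal prior and Normal likelihood with known variance, the posterior is Normal; its mode equals its mean, the precision-weighted average.
Prior precision 1/σ₀² = 1/4 = 0.25; data precision n/σ² = 6/1 = 6.
μ̂ = (0.25·11 + 6·(643/60)) / (0.25 + 6) = 67.05/6.25 = 10.728.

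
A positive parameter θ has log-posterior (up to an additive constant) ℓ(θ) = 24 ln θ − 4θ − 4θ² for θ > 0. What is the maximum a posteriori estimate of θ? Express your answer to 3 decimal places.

ℓ'(θ) = 24/θ − 4 − 8θ. Setting this to zero and multiplying by θ: 8θ² + 4θ − 24 = 0.
θ = (−4 + √(4² + 4·8·24)) / (2·8) = (−4 + √784) / 16 = (−4 + 28)/16 = 3/2.
ℓ''(θ) = −24/θ² − 8 < 0, confirming a maximum.

θ̂_MAP = 1.500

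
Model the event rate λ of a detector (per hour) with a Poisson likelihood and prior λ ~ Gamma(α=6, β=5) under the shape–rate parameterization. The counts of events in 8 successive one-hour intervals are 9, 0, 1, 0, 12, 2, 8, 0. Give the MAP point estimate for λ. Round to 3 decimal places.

λ̂_MAP = 2.846

Σxᵢ = 9+0+1+0+12+2+8+0 = 32, with n = 8.
Posterior ∝ λ^5e^(−5λ) · λ^32e^(−8λ) = λ^37e^(−13λ), i.e. Gamma(shape=38, rate=13).
The mode of a Gamma(a, b) with a ≥ 1 (shape–rate) is (a−1)/b = 37/13 ≈ 2.846.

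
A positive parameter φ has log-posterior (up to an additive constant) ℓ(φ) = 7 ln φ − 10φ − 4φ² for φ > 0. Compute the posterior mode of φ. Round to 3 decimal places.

φ̂_MAP = 0.500

ℓ'(φ) = 7/φ − 10 − 8φ. Setting this to zero and multiplying by φ: 8φ² + 10φ − 7 = 0.
φ = (−10 + √(10² + 4·8·7)) / (2·8) = (−10 + √324) / 16 = (−10 + 18)/16 = 1/2.
ℓ''(φ) = −7/φ² − 8 < 0, confirming a maximum.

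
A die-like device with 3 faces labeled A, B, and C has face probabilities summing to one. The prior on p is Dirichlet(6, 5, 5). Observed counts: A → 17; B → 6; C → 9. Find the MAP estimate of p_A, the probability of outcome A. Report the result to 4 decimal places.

The posterior is Dirichlet(αᵢ + nᵢ) = Dirichlet(23, 11, 14).
For a Dirichlet(a₁,…,a_K) with all aᵢ > 1, the mode has j-th component (aⱼ − 1)/(Σaᵢ − K).
Here Σaᵢ = 48 and K = 3, so p_A = (23 − 1)/(48 − 3) = 22/45 ≈ 0.4889.

MAP estimate of p_A = 0.4889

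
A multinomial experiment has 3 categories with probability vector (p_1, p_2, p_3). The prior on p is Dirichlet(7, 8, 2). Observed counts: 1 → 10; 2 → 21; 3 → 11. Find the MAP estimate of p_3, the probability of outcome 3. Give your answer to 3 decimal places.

MAP estimate: 0.214

The posterior is Dirichlet(αᵢ + nᵢ) = Dirichlet(17, 29, 13).
For a Dirichlet(a₁,…,a_K) with all aᵢ > 1, the mode has j-th component (aⱼ − 1)/(Σaᵢ − K).
Here Σaᵢ = 59 and K = 3, so p_3 = (13 − 1)/(59 − 3) = 12/56 ≈ 0.214.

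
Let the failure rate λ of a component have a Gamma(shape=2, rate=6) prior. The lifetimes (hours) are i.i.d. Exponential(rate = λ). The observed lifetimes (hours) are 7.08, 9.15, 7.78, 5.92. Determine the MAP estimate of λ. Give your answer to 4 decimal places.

The Exponential(rate=λ) likelihood is ∝ λ^n e^(−λΣtᵢ). Here n = 4 and Σtᵢ = 7.08 + 9.15 + 7.78 + 5.92 = 29.93.
Posterior ∝ λe^(−6λ) · λ^4e^(−29.93λ) = λ^5e^(−35.93λ), i.e. Gamma(6, 35.93).
Mode = (a−1)/b = 5/35.93 ≈ 0.1392.

λ̂_MAP = 0.1392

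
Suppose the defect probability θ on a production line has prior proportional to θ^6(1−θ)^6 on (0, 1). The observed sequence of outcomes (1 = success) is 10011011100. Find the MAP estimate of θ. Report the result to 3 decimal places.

θ̂_MAP = 0.522

The prior density ∝ θ^6(1−θ)^6 is the kernel of Beta(7, 7).
Data: 6 successes in 11 trials (from the sequence). The binomial likelihood contributes θ^6(1−θ)^5, so the posterior is Beta(7+6, 7+5) = Beta(13, 12).
For Beta(a, b) with a, b > 1 the mode is (a−1)/(a+b−2) = 12/23 ≈ 0.522.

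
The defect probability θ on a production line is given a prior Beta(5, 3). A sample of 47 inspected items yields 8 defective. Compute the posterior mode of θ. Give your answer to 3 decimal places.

Prior: Beta(5, 3).
Data: 8 successes in 47 trials. The binomial likelihood contributes θ^8(1−θ)^39, so the posterior is Beta(5+8, 3+39) = Beta(13, 42).
For Beta(a, b) with a, b > 1 the mode is (a−1)/(a+b−2) = 12/53 ≈ 0.226.

θ̂_MAP = 0.226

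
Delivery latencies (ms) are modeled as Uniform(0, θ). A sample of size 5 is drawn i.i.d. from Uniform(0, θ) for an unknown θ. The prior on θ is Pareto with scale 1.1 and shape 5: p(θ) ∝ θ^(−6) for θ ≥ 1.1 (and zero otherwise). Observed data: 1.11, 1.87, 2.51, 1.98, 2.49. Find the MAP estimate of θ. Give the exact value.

θ̂_MAP = 2.51

The Uniform(0, θ) likelihood is θ^(−n) for θ ≥ max(xᵢ), zero otherwise. Here max(xᵢ) = 2.51.
Posterior ∝ θ^(−6) · θ^(−5) = θ^(−11) on θ ≥ max(1.1, 2.51) = 2.51.
This density is strictly decreasing in θ, so the posterior mode lies at the lower boundary of the support.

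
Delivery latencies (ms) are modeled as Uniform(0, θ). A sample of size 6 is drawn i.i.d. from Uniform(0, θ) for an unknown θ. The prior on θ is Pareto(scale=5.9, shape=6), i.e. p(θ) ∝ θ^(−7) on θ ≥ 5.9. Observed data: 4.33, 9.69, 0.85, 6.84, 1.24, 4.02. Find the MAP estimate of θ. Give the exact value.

The Uniform(0, θ) likelihood is θ^(−n) for θ ≥ max(xᵢ), zero otherwise. Here max(xᵢ) = 9.69.
Posterior ∝ θ^(−7) · θ^(−6) = θ^(−13) on θ ≥ max(5.9, 9.69) = 9.69.
This density is strictly decreasing in θ, so the posterior mode lies at the lower boundary of the support.

θ̂_MAP = 9.69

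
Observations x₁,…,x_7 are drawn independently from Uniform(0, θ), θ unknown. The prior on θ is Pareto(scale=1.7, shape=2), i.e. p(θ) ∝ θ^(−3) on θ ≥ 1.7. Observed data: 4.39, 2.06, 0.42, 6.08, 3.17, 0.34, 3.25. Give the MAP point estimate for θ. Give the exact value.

θ̂_MAP = 6.08

The Uniform(0, θ) likelihood is θ^(−n) for θ ≥ max(xᵢ), zero otherwise. Here max(xᵢ) = 6.08.
Posterior ∝ θ^(−3) · θ^(−7) = θ^(−10) on θ ≥ max(1.7, 6.08) = 6.08.
This density is strictly decreasing in θ, so the posterior mode lies at the lower boundary of the support.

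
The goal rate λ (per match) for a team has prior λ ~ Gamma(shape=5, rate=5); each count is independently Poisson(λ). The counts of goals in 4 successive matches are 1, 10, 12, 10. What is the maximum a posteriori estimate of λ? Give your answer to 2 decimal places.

λ̂_MAP = 4.11

Σxᵢ = 1+10+12+10 = 33, with n = 4.
Posterior ∝ λ^4e^(−5λ) · λ^33e^(−4λ) = λ^37e^(−9λ), i.e. Gamma(shape=38, rate=9).
The mode of a Gamma(a, b) with a ≥ 1 (shape–rate) is (a−1)/b = 37/9 ≈ 4.11.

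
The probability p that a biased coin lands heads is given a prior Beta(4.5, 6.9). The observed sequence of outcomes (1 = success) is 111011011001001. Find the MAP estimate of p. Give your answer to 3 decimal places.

p̂_MAP = 0.512

Prior: Beta(4.5, 6.9).
Data: 9 successes in 15 trials (from the sequence). The binomial likelihood contributes p^9(1−p)^6, so the posterior is Beta(4.5+9, 6.9+6) = Beta(13.5, 12.9).
For Beta(a, b) with a, b > 1 the mode is (a−1)/(a+b−2) = 12.5/24.4 ≈ 0.512.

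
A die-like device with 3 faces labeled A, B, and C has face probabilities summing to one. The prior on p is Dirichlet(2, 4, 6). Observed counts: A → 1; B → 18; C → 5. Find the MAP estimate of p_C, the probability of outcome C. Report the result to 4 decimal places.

The posterior is Dirichlet(αᵢ + nᵢ) = Dirichlet(3, 22, 11).
For a Dirichlet(a₁,…,a_K) with all aᵢ > 1, the mode has j-th component (aⱼ − 1)/(Σaᵢ − K).
Here Σaᵢ = 36 and K = 3, so p_C = (11 − 1)/(36 − 3) = 10/33 ≈ 0.3030.

MAP estimate of p_C = 0.3030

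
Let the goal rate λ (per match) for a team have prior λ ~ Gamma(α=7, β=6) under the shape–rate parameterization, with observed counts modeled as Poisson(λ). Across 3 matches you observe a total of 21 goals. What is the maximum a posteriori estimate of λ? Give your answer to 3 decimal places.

Σxᵢ = 21, n = 3.
Posterior ∝ λ^6e^(−6λ) · λ^21e^(−3λ) = λ^27e^(−9λ), i.e. Gamma(shape=28, rate=9).
The mode of a Gamma(a, b) with a ≥ 1 (shape–rate) is (a−1)/b = 27/9 ≈ 3.000.

λ̂_MAP = 3.000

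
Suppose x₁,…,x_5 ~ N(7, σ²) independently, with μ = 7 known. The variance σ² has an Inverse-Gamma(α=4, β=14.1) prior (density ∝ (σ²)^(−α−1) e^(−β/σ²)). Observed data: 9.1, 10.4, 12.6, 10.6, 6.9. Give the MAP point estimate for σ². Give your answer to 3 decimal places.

σ̂²_MAP = 5.900

Sum of squared deviations about the known mean: SS = (9.1−7)² + (10.4−7)² + (12.6−7)² + (10.6−7)² + (6.9−7)² = 60.3.
The Normal likelihood contributes (σ²)^(−n/2) exp(−SS/(2σ²)), so the posterior is Inverse-Gamma(α + n/2, β + SS/2) = Inverse-Gamma(6.5, 44.25).
The mode of Inverse-Gamma(a, b) is b/(a+1) = 44.25/7.5 ≈ 5.900.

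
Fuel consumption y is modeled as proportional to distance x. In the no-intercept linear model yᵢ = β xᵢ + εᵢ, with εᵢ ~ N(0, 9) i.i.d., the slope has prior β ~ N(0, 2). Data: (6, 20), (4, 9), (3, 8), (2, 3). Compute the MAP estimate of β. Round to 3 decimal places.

log p(β | y) = −Σ(yᵢ − βxᵢ)²/(2·9) − β²/(2·2) + const.
Setting the derivative to zero: Σxᵢ(yᵢ − βxᵢ)/9 − β/2 = 0, so β = Σxᵢyᵢ / (Σxᵢ² + σ²/τ²).
Σxᵢyᵢ = 6·20 + 4·9 + 3·8 + 2·3 = 186; Σxᵢ² = 65; σ²/τ² = 4.5.
β̂_MAP = 186 / (65 + 4.5) = 186/69.5 ≈ 2.676.

β̂_MAP = 2.676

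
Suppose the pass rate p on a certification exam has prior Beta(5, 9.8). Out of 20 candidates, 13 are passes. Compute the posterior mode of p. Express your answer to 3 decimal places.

Prior: Beta(5, 9.8).
Data: 13 successes in 20 trials. The binomial likelihood contributes p^13(1−p)^7, so the posterior is Beta(5+13, 9.8+7) = Beta(18, 16.8).
For Beta(a, b) with a, b > 1 the mode is (a−1)/(a+b−2) = 17/32.8 ≈ 0.518.

p̂_MAP = 0.518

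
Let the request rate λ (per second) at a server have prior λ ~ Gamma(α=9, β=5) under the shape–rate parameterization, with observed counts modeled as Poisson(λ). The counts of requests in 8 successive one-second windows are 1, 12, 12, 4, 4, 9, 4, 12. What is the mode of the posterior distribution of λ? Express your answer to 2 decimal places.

λ̂_MAP = 5.08

Σxᵢ = 1+12+12+4+4+9+4+12 = 58, with n = 8.
Posterior ∝ λ^8e^(−5λ) · λ^58e^(−8λ) = λ^66e^(−13λ), i.e. Gamma(shape=67, rate=13).
The mode of a Gamma(a, b) with a ≥ 1 (shape–rate) is (a−1)/b = 66/13 ≈ 5.08.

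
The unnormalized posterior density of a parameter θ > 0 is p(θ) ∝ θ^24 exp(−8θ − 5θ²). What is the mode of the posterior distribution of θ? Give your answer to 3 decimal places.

θ̂_MAP = 1.200

ℓ'(θ) = 24/θ − 8 − 10θ. Setting this to zero and multiplying by θ: 10θ² + 8θ − 24 = 0.
θ = (−8 + √(8² + 4·10·24)) / (2·10) = (−8 + √1024) / 20 = (−8 + 32)/20 = 6/5.
ℓ''(θ) = −24/θ² − 10 < 0, confirming a maximum.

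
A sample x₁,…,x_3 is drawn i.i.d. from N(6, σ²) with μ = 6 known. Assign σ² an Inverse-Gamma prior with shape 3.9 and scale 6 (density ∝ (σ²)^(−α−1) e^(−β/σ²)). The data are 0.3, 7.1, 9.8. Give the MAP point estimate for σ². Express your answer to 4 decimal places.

σ̂²_MAP = 4.6984

Sum of squared deviations about the known mean: SS = (0.3−6)² + (7.1−6)² + (9.8−6)² = 48.14.
The Normal likelihood contributes (σ²)^(−n/2) exp(−SS/(2σ²)), so the posterior is Inverse-Gamma(α + n/2, β + SS/2) = Inverse-Gamma(5.4, 30.07).
The mode of Inverse-Gamma(a, b) is b/(a+1) = 30.07/6.4 ≈ 4.6984.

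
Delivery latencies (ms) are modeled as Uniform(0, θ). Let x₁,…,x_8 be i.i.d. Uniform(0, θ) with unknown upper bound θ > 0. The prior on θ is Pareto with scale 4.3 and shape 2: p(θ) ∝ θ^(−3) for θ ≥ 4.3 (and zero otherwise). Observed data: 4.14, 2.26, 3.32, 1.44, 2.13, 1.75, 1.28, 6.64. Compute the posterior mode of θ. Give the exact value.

The Uniform(0, θ) likelihood is θ^(−n) for θ ≥ max(xᵢ), zero otherwise. Here max(xᵢ) = 6.64.
Posterior ∝ θ^(−3) · θ^(−8) = θ^(−11) on θ ≥ max(4.3, 6.64) = 6.64.
This density is strictly decreasing in θ, so the posterior mode lies at the lower boundary of the support.

θ̂_MAP = 6.64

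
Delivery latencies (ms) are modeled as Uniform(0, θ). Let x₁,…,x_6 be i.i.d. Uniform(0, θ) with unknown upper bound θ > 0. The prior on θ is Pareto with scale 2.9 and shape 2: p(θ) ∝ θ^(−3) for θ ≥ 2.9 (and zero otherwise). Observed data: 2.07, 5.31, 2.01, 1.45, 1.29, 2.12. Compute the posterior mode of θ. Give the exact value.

The Uniform(0, θ) likelihood is θ^(−n) for θ ≥ max(xᵢ), zero otherwise. Here max(xᵢ) = 5.31.
Posterior ∝ θ^(−3) · θ^(−6) = θ^(−9) on θ ≥ max(2.9, 5.31) = 5.31.
This density is strictly decreasing in θ, so the posterior mode lies at the lower boundary of the support.

θ̂_MAP = 5.31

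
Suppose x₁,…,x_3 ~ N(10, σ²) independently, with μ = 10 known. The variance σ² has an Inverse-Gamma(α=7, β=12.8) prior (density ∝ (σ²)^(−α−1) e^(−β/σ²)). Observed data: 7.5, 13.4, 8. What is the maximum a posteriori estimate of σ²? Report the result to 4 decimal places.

Sum of squared deviations about the known mean: SS = (7.5−10)² + (13.4−10)² + (8−10)² = 21.81.
The Normal likelihood contributes (σ²)^(−n/2) exp(−SS/(2σ²)), so the posterior is Inverse-Gamma(α + n/2, β + SS/2) = Inverse-Gamma(8.5, 23.705).
The mode of Inverse-Gamma(a, b) is b/(a+1) = 23.705/9.5 ≈ 2.4953.

σ̂²_MAP = 2.4953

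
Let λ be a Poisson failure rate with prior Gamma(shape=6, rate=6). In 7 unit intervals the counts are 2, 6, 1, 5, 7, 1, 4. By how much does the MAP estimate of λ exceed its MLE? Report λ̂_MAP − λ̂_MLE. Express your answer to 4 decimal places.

Σxᵢ = 26. Posterior is Gamma(32, 13); MAP = (32−1)/13 = 31/13 ≈ 2.38462.
MLE = x̄ = 26/7 ≈ 3.71429.
Difference = 31/13 − 26/7 = -121/91 ≈ -1.3297.

MAP − MLE = -1.3297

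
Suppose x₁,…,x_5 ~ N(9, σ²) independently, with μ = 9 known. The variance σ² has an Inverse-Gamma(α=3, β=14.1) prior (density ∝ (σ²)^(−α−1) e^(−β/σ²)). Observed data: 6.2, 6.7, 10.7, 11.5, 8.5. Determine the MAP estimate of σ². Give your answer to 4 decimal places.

Sum of squared deviations about the known mean: SS = (6.2−9)² + (6.7−9)² + (10.7−9)² + (11.5−9)² + (8.5−9)² = 22.52.
The Normal likelihood contributes (σ²)^(−n/2) exp(−SS/(2σ²)), so the posterior is Inverse-Gamma(α + n/2, β + SS/2) = Inverse-Gamma(5.5, 25.36).
The mode of Inverse-Gamma(a, b) is b/(a+1) = 25.36/6.5 ≈ 3.9015.

σ̂²_MAP = 3.9015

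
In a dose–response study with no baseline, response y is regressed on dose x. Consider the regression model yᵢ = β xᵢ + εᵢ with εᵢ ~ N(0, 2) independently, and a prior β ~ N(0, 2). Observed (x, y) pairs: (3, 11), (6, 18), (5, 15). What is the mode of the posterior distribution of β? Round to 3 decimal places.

log p(β | y) = −Σ(yᵢ − βxᵢ)²/(2·2) − β²/(2·2) + const.
Setting the derivative to zero: Σxᵢ(yᵢ − βxᵢ)/2 − β/2 = 0, so β = Σxᵢyᵢ / (Σxᵢ² + σ²/τ²).
Σxᵢyᵢ = 3·11 + 6·18 + 5·15 = 216; Σxᵢ² = 70; σ²/τ² = 1.
β̂_MAP = 216 / (70 + 1) = 216/71 ≈ 3.042.

β̂_MAP = 3.042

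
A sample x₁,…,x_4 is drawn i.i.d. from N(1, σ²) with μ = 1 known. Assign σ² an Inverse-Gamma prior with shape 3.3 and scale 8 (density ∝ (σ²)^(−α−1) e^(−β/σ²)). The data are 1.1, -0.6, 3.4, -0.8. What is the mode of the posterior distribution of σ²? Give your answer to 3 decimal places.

σ̂²_MAP = 2.188

Sum of squared deviations about the known mean: SS = (1.1−1)² + (-0.6−1)² + (3.4−1)² + (-0.8−1)² = 11.57.
The Normal likelihood contributes (σ²)^(−n/2) exp(−SS/(2σ²)), so the posterior is Inverse-Gamma(α + n/2, β + SS/2) = Inverse-Gamma(5.3, 13.785).
The mode of Inverse-Gamma(a, b) is b/(a+1) = 13.785/6.3 ≈ 2.188.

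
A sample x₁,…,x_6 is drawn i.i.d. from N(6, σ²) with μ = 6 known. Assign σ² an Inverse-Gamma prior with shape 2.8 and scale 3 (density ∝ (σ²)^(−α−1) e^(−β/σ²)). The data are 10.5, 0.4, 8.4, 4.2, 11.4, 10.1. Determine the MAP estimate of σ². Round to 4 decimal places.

σ̂²_MAP = 8.2779

Sum of squared deviations about the known mean: SS = (10.5−6)² + (0.4−6)² + (8.4−6)² + (4.2−6)² + (11.4−6)² + (10.1−6)² = 106.58.
The Normal likelihood contributes (σ²)^(−n/2) exp(−SS/(2σ²)), so the posterior is Inverse-Gamma(α + n/2, β + SS/2) = Inverse-Gamma(5.8, 56.29).
The mode of Inverse-Gamma(a, b) is b/(a+1) = 56.29/6.8 ≈ 8.2779.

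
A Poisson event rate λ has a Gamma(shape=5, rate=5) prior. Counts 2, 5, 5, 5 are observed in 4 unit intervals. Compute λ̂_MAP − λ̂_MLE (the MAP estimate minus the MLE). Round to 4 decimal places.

MAP − MLE = -1.9167

Σxᵢ = 17. Posterior is Gamma(22, 9); MAP = (22−1)/9 = 21/9 ≈ 2.33333.
MLE = x̄ = 17/4 ≈ 4.25000.
Difference = 21/9 − 17/4 = -23/12 ≈ -1.9167.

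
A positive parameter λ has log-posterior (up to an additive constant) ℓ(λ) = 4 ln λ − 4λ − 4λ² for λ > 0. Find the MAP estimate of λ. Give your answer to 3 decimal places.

ℓ'(λ) = 4/λ − 4 − 8λ. Setting this to zero and multiplying by λ: 8λ² + 4λ − 4 = 0.
λ = (−4 + √(4² + 4·8·4)) / (2·8) = (−4 + √144) / 16 = (−4 + 12)/16 = 1/2.
ℓ''(λ) = −4/λ² − 8 < 0, confirming a maximum.

λ̂_MAP = 0.500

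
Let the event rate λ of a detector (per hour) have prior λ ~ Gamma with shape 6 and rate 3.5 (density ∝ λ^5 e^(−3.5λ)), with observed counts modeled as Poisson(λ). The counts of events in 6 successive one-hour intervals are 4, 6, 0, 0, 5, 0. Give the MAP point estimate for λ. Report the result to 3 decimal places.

Σxᵢ = 4+6+0+0+5+0 = 15, with n = 6.
Posterior ∝ λ^5e^(−3.5λ) · λ^15e^(−6λ) = λ^20e^(−9.5λ), i.e. Gamma(shape=21, rate=9.5).
The mode of a Gamma(a, b) with a ≥ 1 (shape–rate) is (a−1)/b = 20/9.5 ≈ 2.105.

λ̂_MAP = 2.105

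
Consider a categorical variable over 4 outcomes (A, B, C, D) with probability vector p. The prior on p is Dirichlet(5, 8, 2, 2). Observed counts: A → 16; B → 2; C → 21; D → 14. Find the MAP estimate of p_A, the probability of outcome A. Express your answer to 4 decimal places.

The posterior is Dirichlet(αᵢ + nᵢ) = Dirichlet(21, 10, 23, 16).
For a Dirichlet(a₁,…,a_K) with all aᵢ > 1, the mode has j-th component (aⱼ − 1)/(Σaᵢ − K).
Here Σaᵢ = 70 and K = 4, so p_A = (21 − 1)/(70 − 4) = 20/66 ≈ 0.3030.

MAP estimate of p_A = 0.3030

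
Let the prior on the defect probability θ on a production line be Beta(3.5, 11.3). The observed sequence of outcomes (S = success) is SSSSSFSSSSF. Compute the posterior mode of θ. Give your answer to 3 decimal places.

θ̂_MAP = 0.483

Prior: Beta(3.5, 11.3).
Data: 9 successes in 11 trials (from the sequence). The binomial likelihood contributes θ^9(1−θ)^2, so the posterior is Beta(3.5+9, 11.3+2) = Beta(12.5, 13.3).
For Beta(a, b) with a, b > 1 the mode is (a−1)/(a+b−2) = 11.5/23.8 ≈ 0.483.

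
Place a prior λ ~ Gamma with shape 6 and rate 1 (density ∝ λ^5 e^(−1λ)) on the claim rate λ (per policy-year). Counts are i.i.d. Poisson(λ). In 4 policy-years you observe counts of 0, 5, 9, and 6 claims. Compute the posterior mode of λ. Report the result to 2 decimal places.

λ̂_MAP = 5.00

Σxᵢ = 0+5+9+6 = 20, with n = 4.
Posterior ∝ λ^5e^(−1λ) · λ^20e^(−4λ) = λ^25e^(−5λ), i.e. Gamma(shape=26, rate=5).
The mode of a Gamma(a, b) with a ≥ 1 (shape–rate) is (a−1)/b = 25/5 ≈ 5.00.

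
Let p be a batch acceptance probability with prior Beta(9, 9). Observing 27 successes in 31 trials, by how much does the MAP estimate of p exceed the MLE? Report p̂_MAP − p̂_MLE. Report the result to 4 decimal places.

MAP − MLE = -0.1263

Posterior is Beta(36, 13); MAP = (36−1)/(49−2) = 35/47 ≈ 0.74468.
MLE ignores the prior: p̂_MLE = k/n = 27/31 ≈ 0.87097.
Difference = 35/47 − 27/31 = -184/1457 ≈ -0.1263.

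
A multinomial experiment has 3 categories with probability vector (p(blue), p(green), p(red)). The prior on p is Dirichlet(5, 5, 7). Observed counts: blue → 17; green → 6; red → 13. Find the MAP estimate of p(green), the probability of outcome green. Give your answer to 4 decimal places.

MAP estimate of p(green) = 0.2000

The posterior is Dirichlet(αᵢ + nᵢ) = Dirichlet(22, 11, 20).
For a Dirichlet(a₁,…,a_K) with all aᵢ > 1, the mode has j-th component (aⱼ − 1)/(Σaᵢ − K).
Here Σaᵢ = 53 and K = 3, so p(green) = (11 − 1)/(53 − 3) = 10/50 ≈ 0.2000.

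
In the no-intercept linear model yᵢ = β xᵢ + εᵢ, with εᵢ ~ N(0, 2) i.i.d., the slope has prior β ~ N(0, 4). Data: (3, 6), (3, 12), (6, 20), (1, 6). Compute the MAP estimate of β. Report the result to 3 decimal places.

log p(β | y) = −Σ(yᵢ − βxᵢ)²/(2·2) − β²/(2·4) + const.
Setting the derivative to zero: Σxᵢ(yᵢ − βxᵢ)/2 − β/4 = 0, so β = Σxᵢyᵢ / (Σxᵢ² + σ²/τ²).
Σxᵢyᵢ = 3·6 + 3·12 + 6·20 + 1·6 = 180; Σxᵢ² = 55; σ²/τ² = 0.5.
β̂_MAP = 180 / (55 + 0.5) = 180/55.5 ≈ 3.243.

β̂_MAP = 3.243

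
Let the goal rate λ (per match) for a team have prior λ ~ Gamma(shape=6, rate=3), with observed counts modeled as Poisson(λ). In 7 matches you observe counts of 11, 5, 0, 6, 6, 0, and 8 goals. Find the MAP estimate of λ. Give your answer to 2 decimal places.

λ̂_MAP = 4.10

Σxᵢ = 11+5+0+6+6+0+8 = 36, with n = 7.
Posterior ∝ λ^5e^(−3λ) · λ^36e^(−7λ) = λ^41e^(−10λ), i.e. Gamma(shape=42, rate=10).
The mode of a Gamma(a, b) with a ≥ 1 (shape–rate) is (a−1)/b = 41/10 ≈ 4.10.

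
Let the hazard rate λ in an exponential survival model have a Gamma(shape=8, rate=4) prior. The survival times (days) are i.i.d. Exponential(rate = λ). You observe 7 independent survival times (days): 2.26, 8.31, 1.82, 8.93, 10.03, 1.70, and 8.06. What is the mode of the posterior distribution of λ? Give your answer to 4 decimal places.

The Exponential(rate=λ) likelihood is ∝ λ^n e^(−λΣtᵢ). Here n = 7 and Σtᵢ = 2.26 + 8.31 + 1.82 + 8.93 + 10.03 + 1.70 + 8.06 = 41.11.
Posterior ∝ λ^7e^(−4λ) · λ^7e^(−41.11λ) = λ^14e^(−45.11λ), i.e. Gamma(15, 45.11).
Mode = (a−1)/b = 14/45.11 ≈ 0.3104.

λ̂_MAP = 0.3104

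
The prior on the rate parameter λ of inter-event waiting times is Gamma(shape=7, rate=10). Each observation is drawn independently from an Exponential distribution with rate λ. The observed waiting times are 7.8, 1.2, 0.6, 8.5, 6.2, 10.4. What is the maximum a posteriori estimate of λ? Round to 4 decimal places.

The Exponential(rate=λ) likelihood is ∝ λ^n e^(−λΣtᵢ). Here n = 6 and Σtᵢ = 7.8 + 1.2 + 0.6 + 8.5 + 6.2 + 10.4 = 34.7.
Posterior ∝ λ^6e^(−10λ) · λ^6e^(−34.7λ) = λ^12e^(−44.7λ), i.e. Gamma(13, 44.7).
Mode = (a−1)/b = 12/44.7 ≈ 0.2685.

λ̂_MAP = 0.2685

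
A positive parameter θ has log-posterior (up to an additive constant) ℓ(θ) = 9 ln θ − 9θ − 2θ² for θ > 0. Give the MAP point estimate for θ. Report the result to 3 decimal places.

θ̂_MAP = 0.750

ℓ'(θ) = 9/θ − 9 − 4θ. Setting this to zero and multiplying by θ: 4θ² + 9θ − 9 = 0.
θ = (−9 + √(9² + 4·4·9)) / (2·4) = (−9 + √225) / 8 = (−9 + 15)/8 = 3/4.
ℓ''(θ) = −9/θ² − 4 < 0, confirming a maximum.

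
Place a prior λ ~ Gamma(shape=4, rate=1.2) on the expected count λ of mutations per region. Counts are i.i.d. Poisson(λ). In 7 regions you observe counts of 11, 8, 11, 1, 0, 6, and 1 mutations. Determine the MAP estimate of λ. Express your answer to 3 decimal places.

λ̂_MAP = 5.000

Σxᵢ = 11+8+11+1+0+6+1 = 38, with n = 7.
Posterior ∝ λ^3e^(−1.2λ) · λ^38e^(−7λ) = λ^41e^(−8.2λ), i.e. Gamma(shape=42, rate=8.2).
The mode of a Gamma(a, b) with a ≥ 1 (shape–rate) is (a−1)/b = 41/8.2 ≈ 5.000.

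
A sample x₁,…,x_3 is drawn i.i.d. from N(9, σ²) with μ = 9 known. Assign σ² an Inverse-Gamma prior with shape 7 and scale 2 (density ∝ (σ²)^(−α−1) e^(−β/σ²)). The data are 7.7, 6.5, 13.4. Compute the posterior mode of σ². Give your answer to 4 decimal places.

Sum of squared deviations about the known mean: SS = (7.7−9)² + (6.5−9)² + (13.4−9)² = 27.3.
The Normal likelihood contributes (σ²)^(−n/2) exp(−SS/(2σ²)), so the posterior is Inverse-Gamma(α + n/2, β + SS/2) = Inverse-Gamma(8.5, 15.65).
The mode of Inverse-Gamma(a, b) is b/(a+1) = 15.65/9.5 ≈ 1.6474.

σ̂²_MAP = 1.6474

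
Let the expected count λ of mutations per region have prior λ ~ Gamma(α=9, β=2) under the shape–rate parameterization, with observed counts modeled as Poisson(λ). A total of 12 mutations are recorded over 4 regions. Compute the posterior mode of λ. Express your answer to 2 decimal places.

Σxᵢ = 12, n = 4.
Posterior ∝ λ^8e^(−2λ) · λ^12e^(−4λ) = λ^20e^(−6λ), i.e. Gamma(shape=21, rate=6).
The mode of a Gamma(a, b) with a ≥ 1 (shape–rate) is (a−1)/b = 20/6 ≈ 3.33.

λ̂_MAP = 3.33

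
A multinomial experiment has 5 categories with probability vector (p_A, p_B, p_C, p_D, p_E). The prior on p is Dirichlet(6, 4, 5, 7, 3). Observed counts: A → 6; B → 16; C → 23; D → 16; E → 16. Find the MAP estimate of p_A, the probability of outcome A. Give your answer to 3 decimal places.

MAP estimate of p_A = 0.113

The posterior is Dirichlet(αᵢ + nᵢ) = Dirichlet(12, 20, 28, 23, 19).
For a Dirichlet(a₁,…,a_K) with all aᵢ > 1, the mode has j-th component (aⱼ − 1)/(Σaᵢ − K).
Here Σaᵢ = 102 and K = 5, so p_A = (12 − 1)/(102 − 5) = 11/97 ≈ 0.113.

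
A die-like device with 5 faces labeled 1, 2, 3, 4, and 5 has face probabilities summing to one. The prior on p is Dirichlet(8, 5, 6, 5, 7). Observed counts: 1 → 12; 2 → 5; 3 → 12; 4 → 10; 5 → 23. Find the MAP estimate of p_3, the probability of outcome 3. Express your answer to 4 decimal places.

The posterior is Dirichlet(αᵢ + nᵢ) = Dirichlet(20, 10, 18, 15, 30).
For a Dirichlet(a₁,…,a_K) with all aᵢ > 1, the mode has j-th component (aⱼ − 1)/(Σaᵢ − K).
Here Σaᵢ = 93 and K = 5, so p_3 = (18 − 1)/(93 − 5) = 17/88 ≈ 0.1932.

MAP estimate: 0.1932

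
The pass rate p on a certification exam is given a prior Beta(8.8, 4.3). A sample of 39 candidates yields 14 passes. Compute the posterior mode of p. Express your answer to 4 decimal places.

Prior: Beta(8.8, 4.3).
Data: 14 successes in 39 trials. The binomial likelihood contributes p^14(1−p)^25, so the posterior is Beta(8.8+14, 4.3+25) = Beta(22.8, 29.3).
For Beta(a, b) with a, b > 1 the mode is (a−1)/(a+b−2) = 21.8/50.1 ≈ 0.4351.

p̂_MAP = 0.4351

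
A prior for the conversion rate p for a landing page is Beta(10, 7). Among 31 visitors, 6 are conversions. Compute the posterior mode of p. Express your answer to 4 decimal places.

p̂_MAP = 0.3261

Prior: Beta(10, 7).
Data: 6 successes in 31 trials. The binomial likelihood contributes p^6(1−p)^25, so the posterior is Beta(10+6, 7+25) = Beta(16, 32).
For Beta(a, b) with a, b > 1 the mode is (a−1)/(a+b−2) = 15/46 ≈ 0.3261.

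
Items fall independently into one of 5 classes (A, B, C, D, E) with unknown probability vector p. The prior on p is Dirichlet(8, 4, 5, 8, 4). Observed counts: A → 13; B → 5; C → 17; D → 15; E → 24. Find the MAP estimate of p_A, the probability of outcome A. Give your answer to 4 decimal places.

MAP estimate of p_A = 0.2041

The posterior is Dirichlet(αᵢ + nᵢ) = Dirichlet(21, 9, 22, 23, 28).
For a Dirichlet(a₁,…,a_K) with all aᵢ > 1, the mode has j-th component (aⱼ − 1)/(Σaᵢ − K).
Here Σaᵢ = 103 and K = 5, so p_A = (21 − 1)/(103 − 5) = 20/98 ≈ 0.2041.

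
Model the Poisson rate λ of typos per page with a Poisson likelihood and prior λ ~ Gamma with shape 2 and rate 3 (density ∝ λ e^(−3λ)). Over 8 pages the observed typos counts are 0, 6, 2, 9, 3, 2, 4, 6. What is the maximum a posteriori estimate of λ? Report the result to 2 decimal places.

λ̂_MAP = 3.00

Σxᵢ = 0+6+2+9+3+2+4+6 = 32, with n = 8.
Posterior ∝ λe^(−3λ) · λ^32e^(−8λ) = λ^33e^(−11λ), i.e. Gamma(shape=34, rate=11).
The mode of a Gamma(a, b) with a ≥ 1 (shape–rate) is (a−1)/b = 33/11 ≈ 3.00.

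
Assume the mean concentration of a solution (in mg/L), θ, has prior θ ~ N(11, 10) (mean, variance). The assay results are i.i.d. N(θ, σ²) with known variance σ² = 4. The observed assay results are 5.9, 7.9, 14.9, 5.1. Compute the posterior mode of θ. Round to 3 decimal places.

θ̂_MAP = 8.682

n = 4; x̄ = (5.9 + 7.9 + 14.9 + 5.1)/4 = 33.8/4 = 8.45.
For a Normal prior and Normal likelihood with known variance, the posterior is Normal; its mode equals its mean, the precision-weighted average.
Prior precision 1/σ₀² = 1/10 = 0.1; data precision n/σ² = 4/4 = 1.
θ̂ = (0.1·11 + 1·8.45) / (0.1 + 1) = 9.55/1.1 = 191/22 ≈ 8.682.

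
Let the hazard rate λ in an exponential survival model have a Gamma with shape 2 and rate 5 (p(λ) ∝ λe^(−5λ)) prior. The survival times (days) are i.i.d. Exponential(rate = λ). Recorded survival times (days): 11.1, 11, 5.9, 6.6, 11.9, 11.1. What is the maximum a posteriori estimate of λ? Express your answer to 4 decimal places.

The Exponential(rate=λ) likelihood is ∝ λ^n e^(−λΣtᵢ). Here n = 6 and Σtᵢ = 11.1 + 11 + 5.9 + 6.6 + 11.9 + 11.1 = 57.6.
Posterior ∝ λe^(−5λ) · λ^6e^(−57.6λ) = λ^7e^(−62.6λ), i.e. Gamma(8, 62.6).
Mode = (a−1)/b = 7/62.6 ≈ 0.1118.

λ̂_MAP = 0.1118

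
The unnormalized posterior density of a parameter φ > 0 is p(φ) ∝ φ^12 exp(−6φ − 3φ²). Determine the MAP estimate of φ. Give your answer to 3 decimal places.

ℓ'(φ) = 12/φ − 6 − 6φ. Setting this to zero and multiplying by φ: 6φ² + 6φ − 12 = 0.
φ = (−6 + √(6² + 4·6·12)) / (2·6) = (−6 + √324) / 12 = (−6 + 18)/12 = 1.
ℓ''(φ) = −12/φ² − 6 < 0, confirming a maximum.

φ̂_MAP = 1.000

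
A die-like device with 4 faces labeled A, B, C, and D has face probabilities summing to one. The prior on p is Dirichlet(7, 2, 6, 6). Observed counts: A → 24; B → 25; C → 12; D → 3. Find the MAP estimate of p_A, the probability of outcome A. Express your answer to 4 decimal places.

The posterior is Dirichlet(αᵢ + nᵢ) = Dirichlet(31, 27, 18, 9).
For a Dirichlet(a₁,…,a_K) with all aᵢ > 1, the mode has j-th component (aⱼ − 1)/(Σaᵢ − K).
Here Σaᵢ = 85 and K = 4, so p_A = (31 − 1)/(85 − 4) = 30/81 ≈ 0.3704.

MAP estimate of p_A = 0.3704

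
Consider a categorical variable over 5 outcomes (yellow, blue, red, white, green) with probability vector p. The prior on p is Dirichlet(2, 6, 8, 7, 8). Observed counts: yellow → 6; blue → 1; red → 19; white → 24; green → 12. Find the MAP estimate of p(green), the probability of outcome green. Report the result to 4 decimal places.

The posterior is Dirichlet(αᵢ + nᵢ) = Dirichlet(8, 7, 27, 31, 20).
For a Dirichlet(a₁,…,a_K) with all aᵢ > 1, the mode has j-th component (aⱼ − 1)/(Σaᵢ − K).
Here Σaᵢ = 93 and K = 5, so p(green) = (20 − 1)/(93 − 5) = 19/88 ≈ 0.2159.

MAP estimate of p(green) = 0.2159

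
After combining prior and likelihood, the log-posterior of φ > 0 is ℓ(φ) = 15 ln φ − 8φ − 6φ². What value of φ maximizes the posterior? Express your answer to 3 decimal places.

φ̂_MAP = 0.833

ℓ'(φ) = 15/φ − 8 − 12φ. Setting this to zero and multiplying by φ: 12φ² + 8φ − 15 = 0.
φ = (−8 + √(8² + 4·12·15)) / (2·12) = (−8 + √784) / 24 = (−8 + 28)/24 = 5/6.
ℓ''(φ) = −15/φ² − 12 < 0, confirming a maximum.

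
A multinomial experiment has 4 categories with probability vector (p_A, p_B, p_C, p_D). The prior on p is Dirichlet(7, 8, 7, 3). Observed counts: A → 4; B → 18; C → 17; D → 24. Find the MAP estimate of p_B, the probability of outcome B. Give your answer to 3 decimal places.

MAP estimate of p_B = 0.298

The posterior is Dirichlet(αᵢ + nᵢ) = Dirichlet(11, 26, 24, 27).
For a Dirichlet(a₁,…,a_K) with all aᵢ > 1, the mode has j-th component (aⱼ − 1)/(Σaᵢ − K).
Here Σaᵢ = 88 and K = 4, so p_B = (26 − 1)/(88 − 4) = 25/84 ≈ 0.298.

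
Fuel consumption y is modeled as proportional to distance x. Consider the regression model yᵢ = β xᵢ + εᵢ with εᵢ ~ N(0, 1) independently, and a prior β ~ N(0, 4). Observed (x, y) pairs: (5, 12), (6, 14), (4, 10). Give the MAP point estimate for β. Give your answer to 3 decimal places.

log p(β | y) = −Σ(yᵢ − βxᵢ)²/(2·1) − β²/(2·4) + const.
Setting the derivative to zero: Σxᵢ(yᵢ − βxᵢ)/1 − β/4 = 0, so β = Σxᵢyᵢ / (Σxᵢ² + σ²/τ²).
Σxᵢyᵢ = 5·12 + 6·14 + 4·10 = 184; Σxᵢ² = 77; σ²/τ² = 0.25.
β̂_MAP = 184 / (77 + 0.25) = 184/77.25 ≈ 2.382.

β̂_MAP = 2.382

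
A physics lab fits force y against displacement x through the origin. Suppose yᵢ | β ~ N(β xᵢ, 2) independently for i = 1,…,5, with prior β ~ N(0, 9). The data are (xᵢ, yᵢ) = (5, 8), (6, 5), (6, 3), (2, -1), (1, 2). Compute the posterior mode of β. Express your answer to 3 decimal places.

β̂_MAP = 0.861

log p(β | y) = −Σ(yᵢ − βxᵢ)²/(2·2) − β²/(2·9) + const.
Setting the derivative to zero: Σxᵢ(yᵢ − βxᵢ)/2 − β/9 = 0, so β = Σxᵢyᵢ / (Σxᵢ² + σ²/τ²).
Σxᵢyᵢ = 5·8 + 6·5 + 6·3 + 2·(-1) + 1·2 = 88; Σxᵢ² = 102; σ²/τ² = 2/9.
β̂_MAP = 88 / (102 + 2/9) = 88/(920/9) = 99/115 ≈ 0.861.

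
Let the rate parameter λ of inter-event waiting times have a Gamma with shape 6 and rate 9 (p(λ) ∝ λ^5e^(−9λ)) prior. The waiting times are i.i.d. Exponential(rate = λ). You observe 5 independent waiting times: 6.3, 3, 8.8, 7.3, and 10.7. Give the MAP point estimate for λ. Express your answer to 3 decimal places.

The Exponential(rate=λ) likelihood is ∝ λ^n e^(−λΣtᵢ). Here n = 5 and Σtᵢ = 6.3 + 3 + 8.8 + 7.3 + 10.7 = 36.1.
Posterior ∝ λ^5e^(−9λ) · λ^5e^(−36.1λ) = λ^10e^(−45.1λ), i.e. Gamma(11, 45.1).
Mode = (a−1)/b = 10/45.1 ≈ 0.222.

λ̂_MAP = 0.222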